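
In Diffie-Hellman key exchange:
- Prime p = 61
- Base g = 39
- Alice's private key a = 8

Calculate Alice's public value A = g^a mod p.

Step 1: A = g^a mod p = 39^8 mod 61.
  39^1 mod 61 = 39
  39^2 mod 61 = (39 * 39) mod 61 = 57
  39^3 mod 61 = (57 * 39) mod 61 = 27
  39^4 mod 61 = (27 * 39) mod 61 = 16
  39^5 mod 61 = (16 * 39) mod 61 = 14
  39^6 mod 61 = (14 * 39) mod 61 = 58
  39^7 mod 61 = (58 * 39) mod 61 = 5
  39^8 mod 61 = (5 * 39) mod 61 = 12
Result: A = 12.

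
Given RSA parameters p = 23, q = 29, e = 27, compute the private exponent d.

Step 1: n = 23 * 29 = 667.
Step 2: phi(n) = 22 * 28 = 616.
Step 3: Find d such that 27 * d = 1 (mod 616).
Step 4: d = 27^(-1) mod 616 = 251.
Verification: 27 * 251 = 6777 = 11 * 616 + 1.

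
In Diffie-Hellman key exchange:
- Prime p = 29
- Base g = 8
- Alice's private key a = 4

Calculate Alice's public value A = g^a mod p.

Step 1: A = g^a mod p = 8^4 mod 29.
  8^1 mod 29 = 8
  8^2 mod 29 = (8 * 8) mod 29 = 6
  8^3 mod 29 = (6 * 8) mod 29 = 19
  8^4 mod 29 = (19 * 8) mod 29 = 7
Result: A = 7.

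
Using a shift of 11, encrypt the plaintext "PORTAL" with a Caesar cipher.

Step 1: For each letter, shift forward by 11 positions (mod 26).
  P (position 15) -> position (15+11) mod 26 = 0 -> A
  O (position 14) -> position (14+11) mod 26 = 25 -> Z
  R (position 17) -> position (17+11) mod 26 = 2 -> C
  T (position 19) -> position (19+11) mod 26 = 4 -> E
  A (position 0) -> position (0+11) mod 26 = 11 -> L
  L (position 11) -> position (11+11) mod 26 = 22 -> W
Result: AZCELW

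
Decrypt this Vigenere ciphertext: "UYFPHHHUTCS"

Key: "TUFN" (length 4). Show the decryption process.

Step 1: Key 'TUFN' has length 4. Extended key: TUFNTUFNTUF
Step 2: Decrypt each position:
  U(20) - T(19) = 1 = B
  Y(24) - U(20) = 4 = E
  F(5) - F(5) = 0 = A
  P(15) - N(13) = 2 = C
  H(7) - T(19) = 14 = O
  H(7) - U(20) = 13 = N
  H(7) - F(5) = 2 = C
  U(20) - N(13) = 7 = H
  T(19) - T(19) = 0 = A
  C(2) - U(20) = 8 = I
  S(18) - F(5) = 13 = N
Plaintext: BEACONCHAIN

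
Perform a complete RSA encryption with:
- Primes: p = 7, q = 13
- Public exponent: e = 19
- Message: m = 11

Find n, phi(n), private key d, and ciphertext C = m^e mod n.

Step 1: n = 7 * 13 = 91.
Step 2: phi(n) = (7-1)(13-1) = 6 * 12 = 72.
Step 3: Find d = 19^(-1) mod 72 = 19.
  Verify: 19 * 19 = 361 = 1 (mod 72).
Step 4: C = 11^19 mod 91 = 67.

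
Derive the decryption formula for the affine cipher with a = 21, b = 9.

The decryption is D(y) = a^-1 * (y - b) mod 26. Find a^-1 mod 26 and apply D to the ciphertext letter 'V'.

Step 1: Find a^-1, the modular inverse of 21 mod 26.
Step 2: We need 21 * a^-1 = 1 (mod 26).
Step 3: 21 * 5 = 105 = 4 * 26 + 1, so a^-1 = 5.
Step 4: D(y) = 5(y - 9) mod 26.
Step 5: Apply to 'V' (y = 21): D(21) = 5 * (21 - 9) mod 26 = 5 * 12 mod 26 = 8 -> 'I'.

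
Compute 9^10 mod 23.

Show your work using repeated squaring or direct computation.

Step 1: Compute 9^10 mod 23 step by step, reducing modulo 23 at each step.
  9^1 mod 23 = 9
  9^2 mod 23 = (9 * 9) mod 23 = 12
  9^3 mod 23 = (12 * 9) mod 23 = 16
  9^4 mod 23 = (16 * 9) mod 23 = 6
  9^5 mod 23 = (6 * 9) mod 23 = 8
  9^6 mod 23 = (8 * 9) mod 23 = 3
  9^7 mod 23 = (3 * 9) mod 23 = 4
  9^8 mod 23 = (4 * 9) mod 23 = 13
  9^9 mod 23 = (13 * 9) mod 23 = 2
  9^10 mod 23 = (2 * 9) mod 23 = 18
Step 2: Result = 18.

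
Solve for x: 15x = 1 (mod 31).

Step 1: We need x such that 15 * x = 1 (mod 31).
Step 2: Using the extended Euclidean algorithm or trial:
  15 * 29 = 435 = 14 * 31 + 1.
Step 3: Since 435 mod 31 = 1, the inverse is x = 29.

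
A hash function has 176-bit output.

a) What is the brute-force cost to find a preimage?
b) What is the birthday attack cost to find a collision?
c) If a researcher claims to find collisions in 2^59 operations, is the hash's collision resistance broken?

Step 1: Preimage resistance requires brute-force of 2^176 operations.
Step 2: Collision resistance (birthday bound) = 2^(176/2) = 2^88.
Step 3: The claimed attack costs 2^59 operations.
Step 4: Since 2^59 < 2^88, the claimed attack beats the generic birthday bound, so collision resistance is broken.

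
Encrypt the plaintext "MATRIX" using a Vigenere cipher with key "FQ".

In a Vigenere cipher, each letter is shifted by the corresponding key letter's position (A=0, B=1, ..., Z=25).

Step 1: Repeat key to match plaintext length:
  Plaintext: MATRIX
  Key:       FQFQFQ
Step 2: Encrypt each letter:
  M(12) + F(5) = (12+5) mod 26 = 17 = R
  A(0) + Q(16) = (0+16) mod 26 = 16 = Q
  T(19) + F(5) = (19+5) mod 26 = 24 = Y
  R(17) + Q(16) = (17+16) mod 26 = 7 = H
  I(8) + F(5) = (8+5) mod 26 = 13 = N
  X(23) + Q(16) = (23+16) mod 26 = 13 = N
Ciphertext: RQYHNN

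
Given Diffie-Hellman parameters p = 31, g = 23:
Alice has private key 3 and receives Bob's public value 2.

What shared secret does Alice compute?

Step 1: s = B^a mod p = 2^3 mod 31.
  2^1 mod 31 = 2
  2^2 mod 31 = (2 * 2) mod 31 = 4
  2^3 mod 31 = (4 * 2) mod 31 = 8
Result: shared secret = 8.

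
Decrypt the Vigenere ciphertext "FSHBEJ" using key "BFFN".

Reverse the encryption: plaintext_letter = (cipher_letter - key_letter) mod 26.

Step 1: Extend key: BFFNBF
Step 2: Decrypt each letter (c - k) mod 26:
  F(5) - B(1) = (5-1) mod 26 = 4 = E
  S(18) - F(5) = (18-5) mod 26 = 13 = N
  H(7) - F(5) = (7-5) mod 26 = 2 = C
  B(1) - N(13) = (1-13) mod 26 = 14 = O
  E(4) - B(1) = (4-1) mod 26 = 3 = D
  J(9) - F(5) = (9-5) mod 26 = 4 = E
Plaintext: ENCODE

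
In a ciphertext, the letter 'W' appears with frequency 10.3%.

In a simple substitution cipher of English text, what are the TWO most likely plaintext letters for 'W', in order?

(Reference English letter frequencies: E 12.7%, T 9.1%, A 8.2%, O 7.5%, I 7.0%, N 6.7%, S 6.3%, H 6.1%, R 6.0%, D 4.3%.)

Step 1: Observed frequency of 'W' is 10.3%.
Step 2: Compute distances to each reference frequency and sort:
  T (9.1%): difference = 1.2% <-- BEST
  A (8.2%): difference = 2.1% <-- RUNNER-UP
  E (12.7%): difference = 2.4%
  O (7.5%): difference = 2.8%
  I (7.0%): difference = 3.3%
Step 3: Most likely is 'T' (9.1%, diff 1.2%); second most likely is 'A' (8.2%, diff 2.1%).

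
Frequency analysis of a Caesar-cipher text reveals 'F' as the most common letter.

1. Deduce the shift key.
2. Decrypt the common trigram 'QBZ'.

Step 1: In English, 'E' is the most frequent letter (12.7%).
Step 2: The most frequent ciphertext letter is 'F' (position 5).
Step 3: Shift = (5 - 4) mod 26 = 1.
Step 4: Decrypt 'QBZ' by shifting back 1:
  Q -> P
  B -> A
  Z -> Y
Step 5: 'QBZ' decrypts to 'PAY'.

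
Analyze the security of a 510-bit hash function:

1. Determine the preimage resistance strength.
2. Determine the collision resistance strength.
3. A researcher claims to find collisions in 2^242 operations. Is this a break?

Step 1: Preimage resistance requires brute-force of 2^510 operations.
Step 2: Collision resistance (birthday bound) = 2^(510/2) = 2^255.
Step 3: The claimed attack costs 2^242 operations.
Step 4: Since 2^242 < 2^255, the claimed attack beats the generic birthday bound, so collision resistance is broken.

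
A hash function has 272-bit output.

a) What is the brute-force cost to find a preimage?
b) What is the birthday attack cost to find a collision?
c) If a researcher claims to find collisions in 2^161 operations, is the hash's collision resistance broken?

Step 1: Preimage resistance requires brute-force of 2^272 operations.
Step 2: Collision resistance (birthday bound) = 2^(272/2) = 2^136.
Step 3: The claimed attack costs 2^161 operations.
Step 4: Since 2^161 >= 2^136, the claimed attack is no faster than the generic birthday attack, so this does not break collision resistance.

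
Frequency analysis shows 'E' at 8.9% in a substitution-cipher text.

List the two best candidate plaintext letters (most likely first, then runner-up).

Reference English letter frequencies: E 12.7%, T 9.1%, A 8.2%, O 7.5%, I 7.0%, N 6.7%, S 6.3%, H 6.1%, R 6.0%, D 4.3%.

Step 1: Observed frequency of 'E' is 8.9%.
Step 2: Compute distances to each reference frequency and sort:
  T (9.1%): difference = 0.2% <-- BEST
  A (8.2%): difference = 0.7% <-- RUNNER-UP
  O (7.5%): difference = 1.4%
  I (7.0%): difference = 1.9%
  N (6.7%): difference = 2.2%
Step 3: Most likely is 'T' (9.1%, diff 0.2%); second most likely is 'A' (8.2%, diff 0.7%).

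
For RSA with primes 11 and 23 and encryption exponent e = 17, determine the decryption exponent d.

Step 1: n = 11 * 23 = 253.
Step 2: phi(n) = 10 * 22 = 220.
Step 3: Find d such that 17 * d = 1 (mod 220).
Step 4: d = 17^(-1) mod 220 = 13.
Verification: 17 * 13 = 221 = 1 * 220 + 1.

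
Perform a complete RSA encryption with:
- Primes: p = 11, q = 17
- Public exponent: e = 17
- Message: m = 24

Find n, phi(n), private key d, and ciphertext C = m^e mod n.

Step 1: n = 11 * 17 = 187.
Step 2: phi(n) = (11-1)(17-1) = 10 * 16 = 160.
Step 3: Find d = 17^(-1) mod 160 = 113.
  Verify: 17 * 113 = 1921 = 1 (mod 160).
Step 4: C = 24^17 mod 187 = 7.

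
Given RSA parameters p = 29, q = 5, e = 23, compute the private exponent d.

Step 1: n = 29 * 5 = 145.
Step 2: phi(n) = 28 * 4 = 112.
Step 3: Find d such that 23 * d = 1 (mod 112).
Step 4: d = 23^(-1) mod 112 = 39.
Verification: 23 * 39 = 897 = 8 * 112 + 1.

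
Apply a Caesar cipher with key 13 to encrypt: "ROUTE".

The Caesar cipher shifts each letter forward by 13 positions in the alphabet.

Step 1: For each letter, shift forward by 13 positions (mod 26).
  R (position 17) -> position (17+13) mod 26 = 4 -> E
  O (position 14) -> position (14+13) mod 26 = 1 -> B
  U (position 20) -> position (20+13) mod 26 = 7 -> H
  T (position 19) -> position (19+13) mod 26 = 6 -> G
  E (position 4) -> position (4+13) mod 26 = 17 -> R
Result: EBHGR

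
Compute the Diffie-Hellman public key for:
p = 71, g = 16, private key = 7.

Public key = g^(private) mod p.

Step 1: A = g^a mod p = 16^7 mod 71.
  16^1 mod 71 = 16
  16^2 mod 71 = (16 * 16) mod 71 = 43
  16^3 mod 71 = (43 * 16) mod 71 = 49
  16^4 mod 71 = (49 * 16) mod 71 = 3
  16^5 mod 71 = (3 * 16) mod 71 = 48
  16^6 mod 71 = (48 * 16) mod 71 = 58
  16^7 mod 71 = (58 * 16) mod 71 = 5
Result: A = 5.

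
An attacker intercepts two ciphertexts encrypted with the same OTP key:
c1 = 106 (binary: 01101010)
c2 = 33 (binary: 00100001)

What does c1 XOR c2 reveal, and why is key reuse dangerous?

Step 1: c1 XOR c2 = (m1 XOR k) XOR (m2 XOR k).
Step 2: By XOR associativity/commutativity: = m1 XOR m2 XOR k XOR k = m1 XOR m2.
Step 3: 01101010 XOR 00100001 = 01001011 = 75.
Step 4: The key cancels out! An attacker learns m1 XOR m2 = 75, revealing the relationship between plaintexts.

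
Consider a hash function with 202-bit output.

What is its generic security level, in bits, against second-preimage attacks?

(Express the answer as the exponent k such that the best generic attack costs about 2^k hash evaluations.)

Step 1: The hash has a 202-bit output.
Step 2: Second-preimage resistance means: given a specific input x, it should be infeasible to find a different y with h(y) = h(x).
With a 202-bit output, a generic search for a second preimage costs about 2^202 evaluations (each trial matches the fixed target with probability 2^-202).
Step 3: Security level = 202 bits.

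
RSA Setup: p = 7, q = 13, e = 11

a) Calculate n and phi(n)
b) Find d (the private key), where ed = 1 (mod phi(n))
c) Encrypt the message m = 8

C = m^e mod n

Step 1: n = 7 * 13 = 91.
Step 2: phi(n) = (7-1)(13-1) = 6 * 12 = 72.
Step 3: Find d = 11^(-1) mod 72 = 59.
  Verify: 11 * 59 = 649 = 1 (mod 72).
Step 4: C = 8^11 mod 91 = 57.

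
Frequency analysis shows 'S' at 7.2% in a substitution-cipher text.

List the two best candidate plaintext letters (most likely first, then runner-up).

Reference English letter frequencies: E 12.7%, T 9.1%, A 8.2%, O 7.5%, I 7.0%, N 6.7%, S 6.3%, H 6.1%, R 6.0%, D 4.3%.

Step 1: Observed frequency of 'S' is 7.2%.
Step 2: Compute distances to each reference frequency and sort:
  I (7.0%): difference = 0.2% <-- BEST
  O (7.5%): difference = 0.3% <-- RUNNER-UP
  N (6.7%): difference = 0.5%
  S (6.3%): difference = 0.9%
  A (8.2%): difference = 1.0%
Step 3: Most likely is 'I' (7.0%, diff 0.2%); second most likely is 'O' (7.5%, diff 0.3%).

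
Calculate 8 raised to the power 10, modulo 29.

Step 1: Compute 8^10 mod 29 step by step, reducing modulo 29 at each step.
  8^1 mod 29 = 8
  8^2 mod 29 = (8 * 8) mod 29 = 6
  8^3 mod 29 = (6 * 8) mod 29 = 19
  8^4 mod 29 = (19 * 8) mod 29 = 7
  8^5 mod 29 = (7 * 8) mod 29 = 27
  8^6 mod 29 = (27 * 8) mod 29 = 13
  8^7 mod 29 = (13 * 8) mod 29 = 17
  8^8 mod 29 = (17 * 8) mod 29 = 20
  8^9 mod 29 = (20 * 8) mod 29 = 15
  8^10 mod 29 = (15 * 8) mod 29 = 4
Step 2: Result = 4.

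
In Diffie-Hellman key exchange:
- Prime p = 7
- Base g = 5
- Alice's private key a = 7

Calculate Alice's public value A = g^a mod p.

Step 1: A = g^a mod p = 5^7 mod 7.
  5^1 mod 7 = 5
  5^2 mod 7 = (5 * 5) mod 7 = 4
  5^3 mod 7 = (4 * 5) mod 7 = 6
  5^4 mod 7 = (6 * 5) mod 7 = 2
  5^5 mod 7 = (2 * 5) mod 7 = 3
  5^6 mod 7 = (3 * 5) mod 7 = 1
  5^7 mod 7 = (1 * 5) mod 7 = 5
Result: A = 5.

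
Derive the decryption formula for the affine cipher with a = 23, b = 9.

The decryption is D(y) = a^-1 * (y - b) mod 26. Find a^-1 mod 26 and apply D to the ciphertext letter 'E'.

Step 1: Find a^-1, the modular inverse of 23 mod 26.
Step 2: We need 23 * a^-1 = 1 (mod 26).
Step 3: 23 * 17 = 391 = 15 * 26 + 1, so a^-1 = 17.
Step 4: D(y) = 17(y - 9) mod 26.
Step 5: Apply to 'E' (y = 4): D(4) = 17 * (4 - 9) mod 26 = 17 * -5 mod 26 = 19 -> 'T'.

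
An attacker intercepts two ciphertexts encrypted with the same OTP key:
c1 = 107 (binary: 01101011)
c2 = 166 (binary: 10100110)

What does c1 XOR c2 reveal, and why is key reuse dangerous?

Step 1: c1 XOR c2 = (m1 XOR k) XOR (m2 XOR k).
Step 2: By XOR associativity/commutativity: = m1 XOR m2 XOR k XOR k = m1 XOR m2.
Step 3: 01101011 XOR 10100110 = 11001101 = 205.
Step 4: The key cancels out! An attacker learns m1 XOR m2 = 205, revealing the relationship between plaintexts.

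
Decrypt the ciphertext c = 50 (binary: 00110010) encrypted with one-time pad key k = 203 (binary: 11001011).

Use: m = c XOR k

Step 1: XOR ciphertext with key:
  Ciphertext: 00110010
  Key:        11001011
  XOR:        11111001
Step 2: Plaintext = 11111001 = 249 in decimal.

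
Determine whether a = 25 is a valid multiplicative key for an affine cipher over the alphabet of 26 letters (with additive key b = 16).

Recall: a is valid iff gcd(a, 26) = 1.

Step 1: Compute gcd(25, 26).
Step 2: gcd(25, 26) = 1.
Since gcd = 1, 25 is coprime with 26, so it is a valid key.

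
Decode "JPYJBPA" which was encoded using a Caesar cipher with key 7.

Step 1: Reverse the shift by subtracting 7 from each letter position.
  J (position 9) -> position (9-7) mod 26 = 2 -> C
  P (position 15) -> position (15-7) mod 26 = 8 -> I
  Y (position 24) -> position (24-7) mod 26 = 17 -> R
  J (position 9) -> position (9-7) mod 26 = 2 -> C
  B (position 1) -> position (1-7) mod 26 = 20 -> U
  P (position 15) -> position (15-7) mod 26 = 8 -> I
  A (position 0) -> position (0-7) mod 26 = 19 -> T
Decrypted message: CIRCUIT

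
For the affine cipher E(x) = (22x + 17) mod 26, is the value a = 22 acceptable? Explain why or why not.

Step 1: Compute gcd(22, 26).
Step 2: gcd(22, 26) = 2.
Since gcd = 2 != 1, 22 shares a common factor with 26, so it cannot be used.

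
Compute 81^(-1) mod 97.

Step 1: We need x such that 81 * x = 1 (mod 97).
Step 2: Using the extended Euclidean algorithm or trial:
  81 * 6 = 486 = 5 * 97 + 1.
Step 3: Since 486 mod 97 = 1, the inverse is x = 6.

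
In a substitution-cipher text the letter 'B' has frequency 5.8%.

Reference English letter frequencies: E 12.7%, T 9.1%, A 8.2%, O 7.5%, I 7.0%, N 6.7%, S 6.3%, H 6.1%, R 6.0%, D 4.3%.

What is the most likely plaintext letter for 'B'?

Step 1: The observed frequency is 5.8%.
Step 2: Compare with English frequencies:
  E: 12.7% (difference: 6.9%)
  T: 9.1% (difference: 3.3%)
  A: 8.2% (difference: 2.4%)
  O: 7.5% (difference: 1.7%)
  I: 7.0% (difference: 1.2%)
  N: 6.7% (difference: 0.9%)
  S: 6.3% (difference: 0.5%)
  H: 6.1% (difference: 0.3%)
  R: 6.0% (difference: 0.2%) <-- closest
  D: 4.3% (difference: 1.5%)
Step 3: 'B' most likely represents 'R' (frequency 6.0%).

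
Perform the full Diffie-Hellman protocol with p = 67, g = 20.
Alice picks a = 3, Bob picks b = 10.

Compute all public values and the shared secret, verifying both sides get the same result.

Step 1: A = g^a mod p = 20^3 mod 67 = 27.
Step 2: B = g^b mod p = 20^10 mod 67 = 35.
Step 3: Alice computes s = B^a mod p = 35^3 mod 67 = 62.
Step 4: Bob computes s = A^b mod p = 27^10 mod 67 = 62.
Both sides agree: shared secret = 62.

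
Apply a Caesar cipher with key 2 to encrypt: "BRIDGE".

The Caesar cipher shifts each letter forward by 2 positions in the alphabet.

Step 1: For each letter, shift forward by 2 positions (mod 26).
  B (position 1) -> position (1+2) mod 26 = 3 -> D
  R (position 17) -> position (17+2) mod 26 = 19 -> T
  I (position 8) -> position (8+2) mod 26 = 10 -> K
  D (position 3) -> position (3+2) mod 26 = 5 -> F
  G (position 6) -> position (6+2) mod 26 = 8 -> I
  E (position 4) -> position (4+2) mod 26 = 6 -> G
Result: DTKFIG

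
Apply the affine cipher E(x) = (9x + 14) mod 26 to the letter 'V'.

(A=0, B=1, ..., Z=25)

Step 1: Convert 'V' to number: x = 21.
Step 2: E(21) = (9 * 21 + 14) mod 26 = 203 mod 26 = 21.
Step 3: Convert 21 back to letter: V.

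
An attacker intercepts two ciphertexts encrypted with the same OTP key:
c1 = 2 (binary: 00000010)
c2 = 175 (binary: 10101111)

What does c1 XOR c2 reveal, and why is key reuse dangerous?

Step 1: c1 XOR c2 = (m1 XOR k) XOR (m2 XOR k).
Step 2: By XOR associativity/commutativity: = m1 XOR m2 XOR k XOR k = m1 XOR m2.
Step 3: 00000010 XOR 10101111 = 10101101 = 173.
Step 4: The key cancels out! An attacker learns m1 XOR m2 = 173, revealing the relationship between plaintexts.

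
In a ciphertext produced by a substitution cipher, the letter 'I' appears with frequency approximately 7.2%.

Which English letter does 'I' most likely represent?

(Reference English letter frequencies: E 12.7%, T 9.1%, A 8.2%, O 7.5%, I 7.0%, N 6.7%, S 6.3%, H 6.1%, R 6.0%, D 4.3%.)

Step 1: The observed frequency is 7.2%.
Step 2: Compare with English frequencies:
  E: 12.7% (difference: 5.5%)
  T: 9.1% (difference: 1.9%)
  A: 8.2% (difference: 1.0%)
  O: 7.5% (difference: 0.3%)
  I: 7.0% (difference: 0.2%) <-- closest
  N: 6.7% (difference: 0.5%)
  S: 6.3% (difference: 0.9%)
  H: 6.1% (difference: 1.1%)
  R: 6.0% (difference: 1.2%)
  D: 4.3% (difference: 2.9%)
Step 3: 'I' most likely represents 'I' (frequency 7.0%).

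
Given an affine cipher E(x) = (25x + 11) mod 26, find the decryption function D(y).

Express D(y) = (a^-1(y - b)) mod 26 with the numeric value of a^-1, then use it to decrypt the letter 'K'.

Step 1: Find a^-1, the modular inverse of 25 mod 26.
Step 2: We need 25 * a^-1 = 1 (mod 26).
Step 3: 25 * 25 = 625 = 24 * 26 + 1, so a^-1 = 25.
Step 4: D(y) = 25(y - 11) mod 26.
Step 5: Apply to 'K' (y = 10): D(10) = 25 * (10 - 11) mod 26 = 25 * -1 mod 26 = 1 -> 'B'.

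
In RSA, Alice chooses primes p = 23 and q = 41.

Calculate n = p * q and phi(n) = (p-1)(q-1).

Step 1: n = p * q = 23 * 41 = 943.
Step 2: phi(n) = (p-1)(q-1) = 22 * 40 = 880.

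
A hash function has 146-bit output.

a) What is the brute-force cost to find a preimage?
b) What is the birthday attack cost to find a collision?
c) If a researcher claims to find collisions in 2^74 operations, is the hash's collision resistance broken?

Step 1: Preimage resistance requires brute-force of 2^146 operations.
Step 2: Collision resistance (birthday bound) = 2^(146/2) = 2^73.
Step 3: The claimed attack costs 2^74 operations.
Step 4: Since 2^74 >= 2^73, the claimed attack is no faster than the generic birthday attack, so this does not break collision resistance.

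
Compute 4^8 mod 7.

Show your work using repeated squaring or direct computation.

Step 1: Compute 4^8 mod 7 step by step, reducing modulo 7 at each step.
  4^1 mod 7 = 4
  4^2 mod 7 = (4 * 4) mod 7 = 2
  4^3 mod 7 = (2 * 4) mod 7 = 1
  4^4 mod 7 = (1 * 4) mod 7 = 4
  4^5 mod 7 = (4 * 4) mod 7 = 2
  4^6 mod 7 = (2 * 4) mod 7 = 1
  4^7 mod 7 = (1 * 4) mod 7 = 4
  4^8 mod 7 = (4 * 4) mod 7 = 2
Step 2: Result = 2.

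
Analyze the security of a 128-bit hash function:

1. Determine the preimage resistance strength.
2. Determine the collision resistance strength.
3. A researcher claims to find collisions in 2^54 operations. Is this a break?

Step 1: Preimage resistance requires brute-force of 2^128 operations.
Step 2: Collision resistance (birthday bound) = 2^(128/2) = 2^64.
Step 3: The claimed attack costs 2^54 operations.
Step 4: Since 2^54 < 2^64, the claimed attack beats the generic birthday bound, so collision resistance is broken.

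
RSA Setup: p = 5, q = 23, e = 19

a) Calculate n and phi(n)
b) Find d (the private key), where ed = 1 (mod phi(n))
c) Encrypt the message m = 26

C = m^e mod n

Step 1: n = 5 * 23 = 115.
Step 2: phi(n) = (5-1)(23-1) = 4 * 22 = 88.
Step 3: Find d = 19^(-1) mod 88 = 51.
  Verify: 19 * 51 = 969 = 1 (mod 88).
Step 4: C = 26^19 mod 115 = 6.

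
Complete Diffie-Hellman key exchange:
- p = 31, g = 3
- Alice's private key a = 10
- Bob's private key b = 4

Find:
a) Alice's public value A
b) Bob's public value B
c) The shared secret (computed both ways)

Step 1: A = g^a mod p = 3^10 mod 31 = 25.
Step 2: B = g^b mod p = 3^4 mod 31 = 19.
Step 3: Alice computes s = B^a mod p = 19^10 mod 31 = 25.
Step 4: Bob computes s = A^b mod p = 25^4 mod 31 = 25.
Both sides agree: shared secret = 25.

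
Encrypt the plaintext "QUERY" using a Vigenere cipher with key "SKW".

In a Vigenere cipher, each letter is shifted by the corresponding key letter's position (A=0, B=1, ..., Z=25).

Step 1: Repeat key to match plaintext length:
  Plaintext: QUERY
  Key:       SKWSK
Step 2: Encrypt each letter:
  Q(16) + S(18) = (16+18) mod 26 = 8 = I
  U(20) + K(10) = (20+10) mod 26 = 4 = E
  E(4) + W(22) = (4+22) mod 26 = 0 = A
  R(17) + S(18) = (17+18) mod 26 = 9 = J
  Y(24) + K(10) = (24+10) mod 26 = 8 = I
Ciphertext: IEAJI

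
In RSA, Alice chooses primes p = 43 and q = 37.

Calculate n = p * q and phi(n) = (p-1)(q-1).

Step 1: n = p * q = 43 * 37 = 1591.
Step 2: phi(n) = (p-1)(q-1) = 42 * 36 = 1512.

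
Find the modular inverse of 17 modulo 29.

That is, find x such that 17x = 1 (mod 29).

Step 1: We need x such that 17 * x = 1 (mod 29).
Step 2: Using the extended Euclidean algorithm or trial:
  17 * 12 = 204 = 7 * 29 + 1.
Step 3: Since 204 mod 29 = 1, the inverse is x = 12.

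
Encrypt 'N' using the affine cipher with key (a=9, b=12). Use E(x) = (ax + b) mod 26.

Step 1: Convert 'N' to number: x = 13.
Step 2: E(13) = (9 * 13 + 12) mod 26 = 129 mod 26 = 25.
Step 3: Convert 25 back to letter: Z.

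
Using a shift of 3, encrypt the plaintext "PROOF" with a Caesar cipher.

Step 1: For each letter, shift forward by 3 positions (mod 26).
  P (position 15) -> position (15+3) mod 26 = 18 -> S
  R (position 17) -> position (17+3) mod 26 = 20 -> U
  O (position 14) -> position (14+3) mod 26 = 17 -> R
  O (position 14) -> position (14+3) mod 26 = 17 -> R
  F (position 5) -> position (5+3) mod 26 = 8 -> I
Result: SURRI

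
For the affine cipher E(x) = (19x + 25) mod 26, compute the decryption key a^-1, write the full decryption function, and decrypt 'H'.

Step 1: Find a^-1, the modular inverse of 19 mod 26.
Step 2: We need 19 * a^-1 = 1 (mod 26).
Step 3: 19 * 11 = 209 = 8 * 26 + 1, so a^-1 = 11.
Step 4: D(y) = 11(y - 25) mod 26.
Step 5: Apply to 'H' (y = 7): D(7) = 11 * (7 - 25) mod 26 = 11 * -18 mod 26 = 10 -> 'K'.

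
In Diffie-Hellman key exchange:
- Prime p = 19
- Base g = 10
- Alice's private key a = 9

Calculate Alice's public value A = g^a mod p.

Step 1: A = g^a mod p = 10^9 mod 19.
  10^1 mod 19 = 10
  10^2 mod 19 = (10 * 10) mod 19 = 5
  10^3 mod 19 = (5 * 10) mod 19 = 12
  10^4 mod 19 = (12 * 10) mod 19 = 6
  10^5 mod 19 = (6 * 10) mod 19 = 3
  10^6 mod 19 = (3 * 10) mod 19 = 11
  10^7 mod 19 = (11 * 10) mod 19 = 15
  10^8 mod 19 = (15 * 10) mod 19 = 17
  10^9 mod 19 = (17 * 10) mod 19 = 18
Result: A = 18.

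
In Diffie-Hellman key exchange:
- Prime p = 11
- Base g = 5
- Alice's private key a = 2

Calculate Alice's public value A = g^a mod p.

Step 1: A = g^a mod p = 5^2 mod 11.
  5^1 mod 11 = 5
  5^2 mod 11 = (5 * 5) mod 11 = 3
Result: A = 3.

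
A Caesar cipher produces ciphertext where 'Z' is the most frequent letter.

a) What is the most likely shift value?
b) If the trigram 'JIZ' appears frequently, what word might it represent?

Step 1: In English, 'E' is the most frequent letter (12.7%).
Step 2: The most frequent ciphertext letter is 'Z' (position 25).
Step 3: Shift = (25 - 4) mod 26 = 21.
Step 4: Decrypt 'JIZ' by shifting back 21:
  J -> O
  I -> N
  Z -> E
Step 5: 'JIZ' decrypts to 'ONE'.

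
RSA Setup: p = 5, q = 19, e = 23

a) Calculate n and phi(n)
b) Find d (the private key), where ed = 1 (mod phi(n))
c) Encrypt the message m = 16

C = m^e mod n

Step 1: n = 5 * 19 = 95.
Step 2: phi(n) = (5-1)(19-1) = 4 * 18 = 72.
Step 3: Find d = 23^(-1) mod 72 = 47.
  Verify: 23 * 47 = 1081 = 1 (mod 72).
Step 4: C = 16^23 mod 95 = 61.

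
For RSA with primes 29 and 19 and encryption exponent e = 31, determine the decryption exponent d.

Step 1: n = 29 * 19 = 551.
Step 2: phi(n) = 28 * 18 = 504.
Step 3: Find d such that 31 * d = 1 (mod 504).
Step 4: d = 31^(-1) mod 504 = 439.
Verification: 31 * 439 = 13609 = 27 * 504 + 1.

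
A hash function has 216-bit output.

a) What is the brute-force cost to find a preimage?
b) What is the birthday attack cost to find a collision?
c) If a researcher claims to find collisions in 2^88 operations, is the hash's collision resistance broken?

Step 1: Preimage resistance requires brute-force of 2^216 operations.
Step 2: Collision resistance (birthday bound) = 2^(216/2) = 2^108.
Step 3: The claimed attack costs 2^88 operations.
Step 4: Since 2^88 < 2^108, the claimed attack beats the generic birthday bound, so collision resistance is broken.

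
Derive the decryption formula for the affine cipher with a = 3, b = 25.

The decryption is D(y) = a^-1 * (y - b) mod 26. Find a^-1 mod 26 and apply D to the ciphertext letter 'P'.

Step 1: Find a^-1, the modular inverse of 3 mod 26.
Step 2: We need 3 * a^-1 = 1 (mod 26).
Step 3: 3 * 9 = 27 = 1 * 26 + 1, so a^-1 = 9.
Step 4: D(y) = 9(y - 25) mod 26.
Step 5: Apply to 'P' (y = 15): D(15) = 9 * (15 - 25) mod 26 = 9 * -10 mod 26 = 14 -> 'O'.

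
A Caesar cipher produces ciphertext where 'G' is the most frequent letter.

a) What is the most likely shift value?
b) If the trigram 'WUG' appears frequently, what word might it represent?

Step 1: In English, 'E' is the most frequent letter (12.7%).
Step 2: The most frequent ciphertext letter is 'G' (position 6).
Step 3: Shift = (6 - 4) mod 26 = 2.
Step 4: Decrypt 'WUG' by shifting back 2:
  W -> U
  U -> S
  G -> E
Step 5: 'WUG' decrypts to 'USE'.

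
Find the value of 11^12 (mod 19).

Step 1: Compute 11^12 mod 19 step by step, reducing modulo 19 at each step.
  11^1 mod 19 = 11
  11^2 mod 19 = (11 * 11) mod 19 = 7
  11^3 mod 19 = (7 * 11) mod 19 = 1
  11^4 mod 19 = (1 * 11) mod 19 = 11
  11^5 mod 19 = (11 * 11) mod 19 = 7
  11^6 mod 19 = (7 * 11) mod 19 = 1
  11^7 mod 19 = (1 * 11) mod 19 = 11
  11^8 mod 19 = (11 * 11) mod 19 = 7
  11^9 mod 19 = (7 * 11) mod 19 = 1
  11^10 mod 19 = (1 * 11) mod 19 = 11
  11^11 mod 19 = (11 * 11) mod 19 = 7
  11^12 mod 19 = (7 * 11) mod 19 = 1
Step 2: Result = 1.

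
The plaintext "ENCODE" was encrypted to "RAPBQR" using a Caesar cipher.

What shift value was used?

Step 1: Compare first letters: E (position 4) -> R (position 17).
Step 2: Shift = (17 - 4) mod 26 = 13.
The shift value is 13.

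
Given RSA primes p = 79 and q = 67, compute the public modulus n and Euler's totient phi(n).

Step 1: n = p * q = 79 * 67 = 5293.
Step 2: phi(n) = (p-1)(q-1) = 78 * 66 = 5148.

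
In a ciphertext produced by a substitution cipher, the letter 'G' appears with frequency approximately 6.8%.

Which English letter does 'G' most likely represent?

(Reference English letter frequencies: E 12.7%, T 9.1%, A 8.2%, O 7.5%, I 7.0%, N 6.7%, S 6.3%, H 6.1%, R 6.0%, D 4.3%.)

Step 1: The observed frequency is 6.8%.
Step 2: Compare with English frequencies:
  E: 12.7% (difference: 5.9%)
  T: 9.1% (difference: 2.3%)
  A: 8.2% (difference: 1.4%)
  O: 7.5% (difference: 0.7%)
  I: 7.0% (difference: 0.2%)
  N: 6.7% (difference: 0.1%) <-- closest
  S: 6.3% (difference: 0.5%)
  H: 6.1% (difference: 0.7%)
  R: 6.0% (difference: 0.8%)
  D: 4.3% (difference: 2.5%)
Step 3: 'G' most likely represents 'N' (frequency 6.7%).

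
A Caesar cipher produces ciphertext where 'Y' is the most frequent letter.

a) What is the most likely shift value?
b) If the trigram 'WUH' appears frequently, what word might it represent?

Step 1: In English, 'E' is the most frequent letter (12.7%).
Step 2: The most frequent ciphertext letter is 'Y' (position 24).
Step 3: Shift = (24 - 4) mod 26 = 20.
Step 4: Decrypt 'WUH' by shifting back 20:
  W -> C
  U -> A
  H -> N
Step 5: 'WUH' decrypts to 'CAN'.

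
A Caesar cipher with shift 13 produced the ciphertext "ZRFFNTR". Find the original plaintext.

Step 1: Reverse the shift by subtracting 13 from each letter position.
  Z (position 25) -> position (25-13) mod 26 = 12 -> M
  R (position 17) -> position (17-13) mod 26 = 4 -> E
  F (position 5) -> position (5-13) mod 26 = 18 -> S
  F (position 5) -> position (5-13) mod 26 = 18 -> S
  N (position 13) -> position (13-13) mod 26 = 0 -> A
  T (position 19) -> position (19-13) mod 26 = 6 -> G
  R (position 17) -> position (17-13) mod 26 = 4 -> E
Decrypted message: MESSAGE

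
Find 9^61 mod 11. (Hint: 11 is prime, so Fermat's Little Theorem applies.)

Step 1: Since 11 is prime, by Fermat's Little Theorem: 9^10 = 1 (mod 11).
Step 2: Reduce exponent: 61 mod 10 = 1.
Step 3: So 9^61 = 9^1 (mod 11).
Step 4: 9^1 mod 11 = 9.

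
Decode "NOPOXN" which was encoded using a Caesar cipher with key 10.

Step 1: Reverse the shift by subtracting 10 from each letter position.
  N (position 13) -> position (13-10) mod 26 = 3 -> D
  O (position 14) -> position (14-10) mod 26 = 4 -> E
  P (position 15) -> position (15-10) mod 26 = 5 -> F
  O (position 14) -> position (14-10) mod 26 = 4 -> E
  X (position 23) -> position (23-10) mod 26 = 13 -> N
  N (position 13) -> position (13-10) mod 26 = 3 -> D
Decrypted message: DEFEND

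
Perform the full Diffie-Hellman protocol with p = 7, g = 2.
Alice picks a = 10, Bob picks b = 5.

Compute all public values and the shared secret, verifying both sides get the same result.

Step 1: A = g^a mod p = 2^10 mod 7 = 2.
Step 2: B = g^b mod p = 2^5 mod 7 = 4.
Step 3: Alice computes s = B^a mod p = 4^10 mod 7 = 4.
Step 4: Bob computes s = A^b mod p = 2^5 mod 7 = 4.
Both sides agree: shared secret = 4.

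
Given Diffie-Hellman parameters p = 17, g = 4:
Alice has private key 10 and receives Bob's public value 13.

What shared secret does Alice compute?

Step 1: s = B^a mod p = 13^10 mod 17.
  13^1 mod 17 = 13
  13^2 mod 17 = (13 * 13) mod 17 = 16
  13^3 mod 17 = (16 * 13) mod 17 = 4
  13^4 mod 17 = (4 * 13) mod 17 = 1
  13^5 mod 17 = (1 * 13) mod 17 = 13
  13^6 mod 17 = (13 * 13) mod 17 = 16
  13^7 mod 17 = (16 * 13) mod 17 = 4
  13^8 mod 17 = (4 * 13) mod 17 = 1
  13^9 mod 17 = (1 * 13) mod 17 = 13
  13^10 mod 17 = (13 * 13) mod 17 = 16
Result: shared secret = 16.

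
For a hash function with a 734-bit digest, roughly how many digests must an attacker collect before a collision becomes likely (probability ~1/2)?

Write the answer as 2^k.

Step 1: The birthday paradox gives collision probability ~50% after sqrt(2^n) = 2^(n/2) hashes.
Step 2: For 734-bit output: 2^(734/2) = 2^367.
Step 3: Approximately 2^367 hash computations needed.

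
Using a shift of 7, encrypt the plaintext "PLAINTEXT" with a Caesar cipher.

Step 1: For each letter, shift forward by 7 positions (mod 26).
  P (position 15) -> position (15+7) mod 26 = 22 -> W
  L (position 11) -> position (11+7) mod 26 = 18 -> S
  A (position 0) -> position (0+7) mod 26 = 7 -> H
  I (position 8) -> position (8+7) mod 26 = 15 -> P
  N (position 13) -> position (13+7) mod 26 = 20 -> U
  T (position 19) -> position (19+7) mod 26 = 0 -> A
  E (position 4) -> position (4+7) mod 26 = 11 -> L
  X (position 23) -> position (23+7) mod 26 = 4 -> E
  T (position 19) -> position (19+7) mod 26 = 0 -> A
Result: WSHPUALEA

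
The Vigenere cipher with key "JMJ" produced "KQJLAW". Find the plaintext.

Step 1: Extend key: JMJJMJ
Step 2: Decrypt each letter (c - k) mod 26:
  K(10) - J(9) = (10-9) mod 26 = 1 = B
  Q(16) - M(12) = (16-12) mod 26 = 4 = E
  J(9) - J(9) = (9-9) mod 26 = 0 = A
  L(11) - J(9) = (11-9) mod 26 = 2 = C
  A(0) - M(12) = (0-12) mod 26 = 14 = O
  W(22) - J(9) = (22-9) mod 26 = 13 = N
Plaintext: BEACON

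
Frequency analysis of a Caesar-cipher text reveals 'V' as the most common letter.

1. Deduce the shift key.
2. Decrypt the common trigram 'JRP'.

Step 1: In English, 'E' is the most frequent letter (12.7%).
Step 2: The most frequent ciphertext letter is 'V' (position 21).
Step 3: Shift = (21 - 4) mod 26 = 17.
Step 4: Decrypt 'JRP' by shifting back 17:
  J -> S
  R -> A
  P -> Y
Step 5: 'JRP' decrypts to 'SAY'.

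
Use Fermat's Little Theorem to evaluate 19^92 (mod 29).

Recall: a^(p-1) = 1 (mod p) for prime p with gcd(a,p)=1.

Step 1: Since 29 is prime, by Fermat's Little Theorem: 19^28 = 1 (mod 29).
Step 2: Reduce exponent: 92 mod 28 = 8.
Step 3: So 19^92 = 19^8 (mod 29).
Step 4: 19^8 mod 29 = 25.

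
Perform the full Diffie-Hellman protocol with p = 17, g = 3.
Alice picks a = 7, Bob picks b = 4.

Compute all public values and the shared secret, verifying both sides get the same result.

Step 1: A = g^a mod p = 3^7 mod 17 = 11.
Step 2: B = g^b mod p = 3^4 mod 17 = 13.
Step 3: Alice computes s = B^a mod p = 13^7 mod 17 = 4.
Step 4: Bob computes s = A^b mod p = 11^4 mod 17 = 4.
Both sides agree: shared secret = 4.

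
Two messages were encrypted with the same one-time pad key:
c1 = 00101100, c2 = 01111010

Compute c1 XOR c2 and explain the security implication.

Step 1: c1 XOR c2 = (m1 XOR k) XOR (m2 XOR k).
Step 2: By XOR associativity/commutativity: = m1 XOR m2 XOR k XOR k = m1 XOR m2.
Step 3: 00101100 XOR 01111010 = 01010110 = 86.
Step 4: The key cancels out! An attacker learns m1 XOR m2 = 86, revealing the relationship between plaintexts.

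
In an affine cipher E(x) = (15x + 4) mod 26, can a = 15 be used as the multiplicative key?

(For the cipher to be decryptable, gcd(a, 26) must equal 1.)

Step 1: Compute gcd(15, 26).
Step 2: gcd(15, 26) = 1.
Since gcd = 1, 15 is coprime with 26, so it is a valid key.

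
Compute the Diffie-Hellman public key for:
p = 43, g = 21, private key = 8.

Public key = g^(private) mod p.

Step 1: A = g^a mod p = 21^8 mod 43.
  21^1 mod 43 = 21
  21^2 mod 43 = (21 * 21) mod 43 = 11
  21^3 mod 43 = (11 * 21) mod 43 = 16
  21^4 mod 43 = (16 * 21) mod 43 = 35
  21^5 mod 43 = (35 * 21) mod 43 = 4
  21^6 mod 43 = (4 * 21) mod 43 = 41
  21^7 mod 43 = (41 * 21) mod 43 = 1
  21^8 mod 43 = (1 * 21) mod 43 = 21
Result: A = 21.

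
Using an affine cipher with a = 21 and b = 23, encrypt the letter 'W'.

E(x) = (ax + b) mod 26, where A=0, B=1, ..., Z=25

Step 1: Convert 'W' to number: x = 22.
Step 2: E(22) = (21 * 22 + 23) mod 26 = 485 mod 26 = 17.
Step 3: Convert 17 back to letter: R.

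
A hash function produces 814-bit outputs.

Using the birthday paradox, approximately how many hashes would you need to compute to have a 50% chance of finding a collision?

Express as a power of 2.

Step 1: The birthday paradox gives collision probability ~50% after sqrt(2^n) = 2^(n/2) hashes.
Step 2: For 814-bit output: 2^(814/2) = 2^407.
Step 3: Approximately 2^407 hash computations needed.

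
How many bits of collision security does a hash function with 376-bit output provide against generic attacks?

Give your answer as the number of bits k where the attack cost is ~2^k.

Step 1: The hash has a 376-bit output.
Step 2: Collision resistance means it should be infeasible to find any x != y with h(x) = h(y).
By the birthday bound, a generic collision search succeeds after about sqrt(2^376) = 2^(376/2) = 2^188 evaluations.
Step 3: Security level = 188 bits.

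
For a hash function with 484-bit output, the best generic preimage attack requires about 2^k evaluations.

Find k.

Step 1: The hash has a 484-bit output.
Step 2: Preimage resistance means: given a digest h(x), it should be infeasible to find any input that hashes to it.
With a 484-bit output there are 2^484 possible digests, so a generic brute-force preimage search costs about 2^484 evaluations.
Step 3: Security level = 484 bits.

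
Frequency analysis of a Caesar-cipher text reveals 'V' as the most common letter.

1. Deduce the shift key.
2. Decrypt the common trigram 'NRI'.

Step 1: In English, 'E' is the most frequent letter (12.7%).
Step 2: The most frequent ciphertext letter is 'V' (position 21).
Step 3: Shift = (21 - 4) mod 26 = 17.
Step 4: Decrypt 'NRI' by shifting back 17:
  N -> W
  R -> A
  I -> R
Step 5: 'NRI' decrypts to 'WAR'.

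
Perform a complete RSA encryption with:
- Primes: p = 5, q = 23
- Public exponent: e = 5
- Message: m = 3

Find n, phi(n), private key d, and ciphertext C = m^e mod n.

Step 1: n = 5 * 23 = 115.
Step 2: phi(n) = (5-1)(23-1) = 4 * 22 = 88.
Step 3: Find d = 5^(-1) mod 88 = 53.
  Verify: 5 * 53 = 265 = 1 (mod 88).
Step 4: C = 3^5 mod 115 = 13.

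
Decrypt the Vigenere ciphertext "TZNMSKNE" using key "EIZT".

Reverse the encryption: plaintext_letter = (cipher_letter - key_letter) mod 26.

Step 1: Extend key: EIZTEIZT
Step 2: Decrypt each letter (c - k) mod 26:
  T(19) - E(4) = (19-4) mod 26 = 15 = P
  Z(25) - I(8) = (25-8) mod 26 = 17 = R
  N(13) - Z(25) = (13-25) mod 26 = 14 = O
  M(12) - T(19) = (12-19) mod 26 = 19 = T
  S(18) - E(4) = (18-4) mod 26 = 14 = O
  K(10) - I(8) = (10-8) mod 26 = 2 = C
  N(13) - Z(25) = (13-25) mod 26 = 14 = O
  E(4) - T(19) = (4-19) mod 26 = 11 = L
Plaintext: PROTOCOL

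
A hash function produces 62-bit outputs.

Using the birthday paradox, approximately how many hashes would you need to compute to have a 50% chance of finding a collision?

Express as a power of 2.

Step 1: The birthday paradox gives collision probability ~50% after sqrt(2^n) = 2^(n/2) hashes.
Step 2: For 62-bit output: 2^(62/2) = 2^31.
Step 3: Approximately 2^31 hash computations needed.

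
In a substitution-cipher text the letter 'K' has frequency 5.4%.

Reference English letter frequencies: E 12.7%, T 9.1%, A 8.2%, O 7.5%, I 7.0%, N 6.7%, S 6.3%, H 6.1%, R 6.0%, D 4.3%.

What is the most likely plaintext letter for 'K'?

Step 1: The observed frequency is 5.4%.
Step 2: Compare with English frequencies:
  E: 12.7% (difference: 7.3%)
  T: 9.1% (difference: 3.7%)
  A: 8.2% (difference: 2.8%)
  O: 7.5% (difference: 2.1%)
  I: 7.0% (difference: 1.6%)
  N: 6.7% (difference: 1.3%)
  S: 6.3% (difference: 0.9%)
  H: 6.1% (difference: 0.7%)
  R: 6.0% (difference: 0.6%) <-- closest
  D: 4.3% (difference: 1.1%)
Step 3: 'K' most likely represents 'R' (frequency 6.0%).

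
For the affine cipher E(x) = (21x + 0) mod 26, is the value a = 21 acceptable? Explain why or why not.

Step 1: Compute gcd(21, 26).
Step 2: gcd(21, 26) = 1.
Since gcd = 1, 21 is coprime with 26, so it is a valid key.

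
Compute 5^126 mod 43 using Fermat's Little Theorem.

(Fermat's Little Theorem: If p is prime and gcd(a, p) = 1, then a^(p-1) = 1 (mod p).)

Step 1: Since 43 is prime, by Fermat's Little Theorem: 5^42 = 1 (mod 43).
Step 2: Reduce exponent: 126 mod 42 = 0.
Step 3: So 5^126 = 5^0 (mod 43).
Step 4: 5^0 mod 43 = 1.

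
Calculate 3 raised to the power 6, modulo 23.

Step 1: Compute 3^6 mod 23 step by step, reducing modulo 23 at each step.
  3^1 mod 23 = 3
  3^2 mod 23 = (3 * 3) mod 23 = 9
  3^3 mod 23 = (9 * 3) mod 23 = 4
  3^4 mod 23 = (4 * 3) mod 23 = 12
  3^5 mod 23 = (12 * 3) mod 23 = 13
  3^6 mod 23 = (13 * 3) mod 23 = 16
Step 2: Result = 16.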